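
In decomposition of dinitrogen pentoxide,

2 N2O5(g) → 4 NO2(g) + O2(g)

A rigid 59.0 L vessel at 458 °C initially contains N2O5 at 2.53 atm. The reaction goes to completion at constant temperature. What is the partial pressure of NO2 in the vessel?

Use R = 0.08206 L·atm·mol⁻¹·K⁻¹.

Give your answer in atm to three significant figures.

5.06 atm

n(N2O5)₀ = PV/RT = (2.53 × 59.0) / (0.08206 × 731.15) = 2.488 mol
n(NO2) = (4/2) × 2.488 = 4.976 mol
P(NO2) = nRT/V = 4.976 × 0.08206 × 731.15 / 59.0 = 5.060 atm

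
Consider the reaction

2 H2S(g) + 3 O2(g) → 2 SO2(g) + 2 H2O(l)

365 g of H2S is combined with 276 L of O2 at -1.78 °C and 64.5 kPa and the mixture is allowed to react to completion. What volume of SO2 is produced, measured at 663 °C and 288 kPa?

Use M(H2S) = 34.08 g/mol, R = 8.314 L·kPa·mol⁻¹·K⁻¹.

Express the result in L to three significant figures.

n(H2S) = 365 / 34.08 = 10.71 mol
n(O2) = PV/RT = (64.5 × 276) / (8.314 × 271.37) = 7.890 mol
For 10.71 mol H2S, stoichiometry requires (3/2) × 10.71 = 16.07 mol O2; 7.890 mol is available, so O2 is limiting.
n(SO2) = (2/3) × 7.890 = 5.260 mol
V(SO2) = nRT/P = 5.260 × 8.314 × 936.15 / 288 = 142.2 L

142 L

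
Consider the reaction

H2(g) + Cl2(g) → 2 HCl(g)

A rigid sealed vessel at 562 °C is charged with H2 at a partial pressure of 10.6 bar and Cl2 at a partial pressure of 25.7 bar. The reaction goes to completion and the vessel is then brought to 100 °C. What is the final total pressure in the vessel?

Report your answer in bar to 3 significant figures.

With V and T fixed, P_i ∝ n_i, so the mole ratios apply directly to partial pressures at 562 °C.
P(Cl2) required for 10.6 bar of H2 = (1/1) × 10.6 = 10.60 bar; available 25.7 bar, so H2 is limiting.
P(Cl2) remaining = 25.7 − (1/1) × 10.6 = 15.10 bar
P(gaseous products) = (2)/1 × 10.6 = 21.20 bar
P_total at 562 °C = 15.10 + 21.20 = 36.30 bar
Scaling to 100 °C: P = 36.30 × 373.15/835.15 = 16.22 bar

16.2 bar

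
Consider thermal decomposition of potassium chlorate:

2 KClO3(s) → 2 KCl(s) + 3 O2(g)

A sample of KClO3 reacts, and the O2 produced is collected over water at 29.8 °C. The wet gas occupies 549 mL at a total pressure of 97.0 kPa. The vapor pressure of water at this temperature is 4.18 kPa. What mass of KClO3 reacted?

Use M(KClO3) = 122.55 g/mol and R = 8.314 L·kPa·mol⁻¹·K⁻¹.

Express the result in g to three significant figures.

P(O2) = 97.0 − 4.18 = 92.82 kPa
n(O2) = PV/RT = (92.82 × 0.5490) / (8.314 × 302.95) = 0.02023 mol
n(KClO3) = (2/3) × 0.02023 = 0.01349 mol
m(KClO3) = 0.01349 × 122.55 = 1.653 g

1.65 g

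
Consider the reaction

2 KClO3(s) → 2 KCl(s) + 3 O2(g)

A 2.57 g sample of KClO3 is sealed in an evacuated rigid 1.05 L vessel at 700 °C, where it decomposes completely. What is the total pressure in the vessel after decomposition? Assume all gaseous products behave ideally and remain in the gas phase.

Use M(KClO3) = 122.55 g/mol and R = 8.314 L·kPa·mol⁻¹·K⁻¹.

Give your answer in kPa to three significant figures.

242 kPa

n(KClO3) = 2.57 / 122.55 = 0.02097 mol
n(gas produced) = (3/2) × 0.02097 = 0.03145 mol
P = nRT/V = 0.03145 × 8.314 × 973.15 / 1.05 = 242.3 kPa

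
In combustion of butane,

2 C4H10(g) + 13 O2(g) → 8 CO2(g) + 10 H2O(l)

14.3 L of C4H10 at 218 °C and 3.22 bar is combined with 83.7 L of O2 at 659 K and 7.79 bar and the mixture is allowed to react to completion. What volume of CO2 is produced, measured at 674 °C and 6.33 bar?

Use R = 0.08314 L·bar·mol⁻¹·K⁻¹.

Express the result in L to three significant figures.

n(C4H10) = PV/RT = (3.22 × 14.3) / (0.08314 × 491.15) = 1.128 mol
n(O2) = PV/RT = (7.79 × 83.7) / (0.08314 × 659) = 11.90 mol
For 1.128 mol C4H10, stoichiometry requires (13/2) × 1.128 = 7.332 mol O2; 11.90 mol is available, so C4H10 is limiting.
n(CO2) = (8/2) × 1.128 = 4.512 mol
V(CO2) = nRT/P = 4.512 × 0.08314 × 947.15 / 6.33 = 56.13 L

56.1 L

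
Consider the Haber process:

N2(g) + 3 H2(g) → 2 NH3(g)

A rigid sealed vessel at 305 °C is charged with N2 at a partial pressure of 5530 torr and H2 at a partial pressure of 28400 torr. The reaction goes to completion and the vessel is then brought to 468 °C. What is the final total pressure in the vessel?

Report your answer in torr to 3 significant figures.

29300 torr

With V and T fixed, P_i ∝ n_i, so the mole ratios apply directly to partial pressures at 305 °C.
P(H2) required for 5530 torr of N2 = (3/1) × 5530 = 16590 torr; available 28400 torr, so N2 is limiting.
P(H2) remaining = 28400 − (3/1) × 5530 = 11810 torr
P(gaseous products) = (2)/1 × 5530 = 11060 torr
P_total at 305 °C = 11810 + 11060 = 22870 torr
Scaling to 468 °C: P = 22870 × 741.15/578.15 = 29320 torr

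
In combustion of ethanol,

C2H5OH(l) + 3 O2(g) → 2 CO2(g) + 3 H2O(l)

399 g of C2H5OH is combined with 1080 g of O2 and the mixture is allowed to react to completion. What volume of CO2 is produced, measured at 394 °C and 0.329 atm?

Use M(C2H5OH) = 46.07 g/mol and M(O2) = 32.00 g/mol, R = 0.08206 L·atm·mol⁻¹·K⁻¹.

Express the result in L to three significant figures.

n(C2H5OH) = 399 / 46.07 = 8.661 mol
n(O2) = 1080 / 32.00 = 33.75 mol
For 8.661 mol C2H5OH, stoichiometry requires (3/1) × 8.661 = 25.98 mol O2; 33.75 mol is available, so C2H5OH is limiting.
n(CO2) = (2/1) × 8.661 = 17.32 mol
V(CO2) = nRT/P = 17.32 × 0.08206 × 667.15 / 0.329 = 2882 L

2880 L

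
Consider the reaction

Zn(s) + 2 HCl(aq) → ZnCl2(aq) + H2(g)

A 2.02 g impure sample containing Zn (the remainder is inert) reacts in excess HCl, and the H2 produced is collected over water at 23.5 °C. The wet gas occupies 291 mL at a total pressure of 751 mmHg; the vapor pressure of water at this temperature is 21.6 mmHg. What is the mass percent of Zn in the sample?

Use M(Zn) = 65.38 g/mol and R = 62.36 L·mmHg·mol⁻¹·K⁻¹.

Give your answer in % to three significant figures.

37.1 %

P(H2) = 751 − 21.6 = 729.4 mmHg
n(H2) = PV/RT = (729.4 × 0.2910) / (62.36 × 296.65) = 0.01147 mol
n(Zn) = (1/1) × 0.01147 = 0.01147 mol
m(Zn) = 0.01147 × 65.38 = 0.7499 g
%Zn = 0.7499 / 2.02 × 100 = 37.12%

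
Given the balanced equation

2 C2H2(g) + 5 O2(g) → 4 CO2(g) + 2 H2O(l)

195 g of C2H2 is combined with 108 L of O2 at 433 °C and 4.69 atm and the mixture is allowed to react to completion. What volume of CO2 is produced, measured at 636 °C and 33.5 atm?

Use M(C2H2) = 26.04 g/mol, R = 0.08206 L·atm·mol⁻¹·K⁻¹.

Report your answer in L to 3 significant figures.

15.6 L

n(C2H2) = 195 / 26.04 = 7.488 mol
n(O2) = PV/RT = (4.69 × 108) / (0.08206 × 706.15) = 8.741 mol
For 7.488 mol C2H2, stoichiometry requires (5/2) × 7.488 = 18.72 mol O2; 8.741 mol is available, so O2 is limiting.
n(CO2) = (4/5) × 8.741 = 6.993 mol
V(CO2) = nRT/P = 6.993 × 0.08206 × 909.15 / 33.5 = 15.57 L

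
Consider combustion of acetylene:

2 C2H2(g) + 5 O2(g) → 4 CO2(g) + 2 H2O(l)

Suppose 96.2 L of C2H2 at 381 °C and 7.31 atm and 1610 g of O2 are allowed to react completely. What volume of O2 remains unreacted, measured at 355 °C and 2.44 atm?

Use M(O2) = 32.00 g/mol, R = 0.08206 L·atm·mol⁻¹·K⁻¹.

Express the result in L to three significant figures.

371 L

n(C2H2) = PV/RT = (7.31 × 96.2) / (0.08206 × 654.15) = 13.10 mol
n(O2) = 1610 / 32.00 = 50.31 mol
For 13.10 mol C2H2, stoichiometry requires (5/2) × 13.10 = 32.75 mol O2; 50.31 mol is available, so C2H2 is limiting.
n(O2) consumed = (5/2) × 13.10 = 32.75 mol; remaining = 50.31 − 32.75 = 17.56 mol
V(O2) = nRT/P = 17.56 × 0.08206 × 628.15 / 2.44 = 371.0 L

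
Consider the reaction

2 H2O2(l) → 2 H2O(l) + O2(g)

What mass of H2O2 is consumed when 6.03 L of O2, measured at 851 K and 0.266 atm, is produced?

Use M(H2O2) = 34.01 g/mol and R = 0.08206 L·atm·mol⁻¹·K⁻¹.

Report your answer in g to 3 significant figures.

1.56 g

n(O2) = PV/RT = (0.266 × 6.03) / (0.08206 × 851) = 0.02297 mol
n(H2O2) = (2/1) × 0.02297 = 0.04594 mol
m(H2O2) = 0.04594 × 34.01 = 1.562 g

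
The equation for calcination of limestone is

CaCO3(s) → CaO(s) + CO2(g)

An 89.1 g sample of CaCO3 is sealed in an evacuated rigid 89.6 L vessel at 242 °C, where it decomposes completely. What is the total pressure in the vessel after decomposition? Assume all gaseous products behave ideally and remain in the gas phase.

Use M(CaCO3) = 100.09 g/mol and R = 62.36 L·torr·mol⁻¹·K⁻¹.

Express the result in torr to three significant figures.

n(CaCO3) = 89.1 / 100.09 = 0.8902 mol
n(gas produced) = (1/1) × 0.8902 = 0.8902 mol
P = nRT/V = 0.8902 × 62.36 × 515.15 / 89.6 = 319.2 torr

319 torr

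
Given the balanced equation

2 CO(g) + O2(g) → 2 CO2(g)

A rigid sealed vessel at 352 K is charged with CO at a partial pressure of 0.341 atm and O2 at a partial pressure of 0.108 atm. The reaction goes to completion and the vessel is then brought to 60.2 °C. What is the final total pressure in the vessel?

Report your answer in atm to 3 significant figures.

0.323 atm

With V and T fixed, P_i ∝ n_i, so the mole ratios apply directly to partial pressures at 352 K.
P(O2) required for 0.341 atm of CO = (1/2) × 0.341 = 0.1705 atm; available 0.108 atm, so O2 is limiting.
P(CO) remaining = 0.341 − (2/1) × 0.108 = 0.1250 atm
P(gaseous products) = (2)/1 × 0.108 = 0.2160 atm
P_total at 352 K = 0.1250 + 0.2160 = 0.3410 atm
Scaling to 60.2 °C: P = 0.3410 × 333.35/352 = 0.3229 atm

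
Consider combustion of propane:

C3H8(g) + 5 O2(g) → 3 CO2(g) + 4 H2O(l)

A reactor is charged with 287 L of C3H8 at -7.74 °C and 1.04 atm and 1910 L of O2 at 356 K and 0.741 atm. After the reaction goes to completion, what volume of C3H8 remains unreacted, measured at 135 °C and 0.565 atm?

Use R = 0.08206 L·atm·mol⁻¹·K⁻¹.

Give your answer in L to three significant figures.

n(C3H8) = PV/RT = (1.04 × 287) / (0.08206 × 265.41) = 13.70 mol
n(O2) = PV/RT = (0.741 × 1910) / (0.08206 × 356) = 48.45 mol
For 13.70 mol C3H8, stoichiometry requires (5/1) × 13.70 = 68.50 mol O2; 48.45 mol is available, so O2 is limiting.
n(C3H8) consumed = (1/5) × 48.45 = 9.690 mol; remaining = 13.70 − 9.690 = 4.010 mol
V(C3H8) = nRT/P = 4.010 × 0.08206 × 408.15 / 0.565 = 237.7 L

238 L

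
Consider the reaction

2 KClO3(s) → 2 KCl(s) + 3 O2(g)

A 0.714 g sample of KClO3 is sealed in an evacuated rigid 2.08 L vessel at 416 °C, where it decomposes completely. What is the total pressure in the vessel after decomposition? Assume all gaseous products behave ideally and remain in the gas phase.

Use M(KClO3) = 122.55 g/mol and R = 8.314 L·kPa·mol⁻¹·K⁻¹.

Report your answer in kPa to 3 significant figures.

24.1 kPa

n(KClO3) = 0.714 / 122.55 = 0.005826 mol
n(gas produced) = (3/2) × 0.005826 = 0.008739 mol
P = nRT/V = 0.008739 × 8.314 × 689.15 / 2.08 = 24.07 kPa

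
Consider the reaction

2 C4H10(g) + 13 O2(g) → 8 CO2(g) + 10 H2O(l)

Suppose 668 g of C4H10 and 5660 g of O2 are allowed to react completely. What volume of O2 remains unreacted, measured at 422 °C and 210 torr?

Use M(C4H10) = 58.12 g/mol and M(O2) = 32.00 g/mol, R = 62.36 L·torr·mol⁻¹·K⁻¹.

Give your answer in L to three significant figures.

n(C4H10) = 668 / 58.12 = 11.49 mol
n(O2) = 5660 / 32.00 = 176.9 mol
For 11.49 mol C4H10, stoichiometry requires (13/2) × 11.49 = 74.69 mol O2; 176.9 mol is available, so C4H10 is limiting.
n(O2) consumed = (13/2) × 11.49 = 74.69 mol; remaining = 176.9 − 74.69 = 102.2 mol
V(O2) = nRT/P = 102.2 × 62.36 × 695.15 / 210 = 21100 L

21100 L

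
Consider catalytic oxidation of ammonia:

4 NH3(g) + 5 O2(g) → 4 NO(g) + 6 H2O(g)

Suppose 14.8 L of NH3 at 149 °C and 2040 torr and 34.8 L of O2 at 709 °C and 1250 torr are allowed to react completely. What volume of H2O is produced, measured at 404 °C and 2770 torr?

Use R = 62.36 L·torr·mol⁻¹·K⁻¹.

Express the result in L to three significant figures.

13.0 L

n(NH3) = PV/RT = (2040 × 14.8) / (62.36 × 422.15) = 1.147 mol
n(O2) = PV/RT = (1250 × 34.8) / (62.36 × 982.15) = 0.7102 mol
For 1.147 mol NH3, stoichiometry requires (5/4) × 1.147 = 1.434 mol O2; 0.7102 mol is available, so O2 is limiting.
n(H2O) = (6/5) × 0.7102 = 0.8522 mol
V(H2O) = nRT/P = 0.8522 × 62.36 × 677.15 / 2770 = 12.99 L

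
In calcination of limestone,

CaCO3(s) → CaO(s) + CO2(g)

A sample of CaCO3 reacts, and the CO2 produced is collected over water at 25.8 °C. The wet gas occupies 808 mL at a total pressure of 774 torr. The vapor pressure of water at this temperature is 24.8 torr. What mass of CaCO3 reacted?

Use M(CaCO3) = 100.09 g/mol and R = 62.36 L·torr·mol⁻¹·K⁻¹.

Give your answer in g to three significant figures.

P(CO2) = 774 − 24.8 = 749.2 torr
n(CO2) = PV/RT = (749.2 × 0.8080) / (62.36 × 298.95) = 0.03247 mol
n(CaCO3) = (1/1) × 0.03247 = 0.03247 mol
m(CaCO3) = 0.03247 × 100.09 = 3.250 g

3.25 g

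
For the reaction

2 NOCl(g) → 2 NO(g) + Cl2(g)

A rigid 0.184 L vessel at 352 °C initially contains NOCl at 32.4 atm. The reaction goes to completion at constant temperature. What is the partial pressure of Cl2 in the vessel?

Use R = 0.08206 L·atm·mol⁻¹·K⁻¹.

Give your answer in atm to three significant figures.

n(NOCl)₀ = PV/RT = (32.4 × 0.184) / (0.08206 × 625.15) = 0.1162 mol
n(Cl2) = (1/2) × 0.1162 = 0.05810 mol
P(Cl2) = nRT/V = 0.05810 × 0.08206 × 625.15 / 0.184 = 16.20 atm

16.2 atm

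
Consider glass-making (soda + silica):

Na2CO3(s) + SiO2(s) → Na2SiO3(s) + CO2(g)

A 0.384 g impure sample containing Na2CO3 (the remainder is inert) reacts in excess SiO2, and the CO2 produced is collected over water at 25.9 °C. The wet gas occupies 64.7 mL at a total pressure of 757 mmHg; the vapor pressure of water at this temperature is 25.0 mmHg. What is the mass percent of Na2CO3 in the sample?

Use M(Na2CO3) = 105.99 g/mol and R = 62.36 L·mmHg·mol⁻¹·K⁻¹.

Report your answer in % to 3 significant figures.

70.1 %

P(CO2) = 757 − 25.0 = 732.0 mmHg
n(CO2) = PV/RT = (732.0 × 0.06470) / (62.36 × 299.05) = 0.002540 mol
n(Na2CO3) = (1/1) × 0.002540 = 0.002540 mol
m(Na2CO3) = 0.002540 × 105.99 = 0.2692 g
%Na2CO3 = 0.2692 / 0.384 × 100 = 70.10%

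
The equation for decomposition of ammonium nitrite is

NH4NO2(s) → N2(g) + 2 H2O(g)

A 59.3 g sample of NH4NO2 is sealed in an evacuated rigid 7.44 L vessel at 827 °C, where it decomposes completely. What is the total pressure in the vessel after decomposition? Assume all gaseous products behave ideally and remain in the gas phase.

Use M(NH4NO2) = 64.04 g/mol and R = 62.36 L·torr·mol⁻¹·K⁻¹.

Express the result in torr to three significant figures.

25600 torr

n(NH4NO2) = 59.3 / 64.04 = 0.9260 mol
n(gas produced) = (3/1) × 0.9260 = 2.778 mol
P = nRT/V = 2.778 × 62.36 × 1100.15 / 7.44 = 25620 torr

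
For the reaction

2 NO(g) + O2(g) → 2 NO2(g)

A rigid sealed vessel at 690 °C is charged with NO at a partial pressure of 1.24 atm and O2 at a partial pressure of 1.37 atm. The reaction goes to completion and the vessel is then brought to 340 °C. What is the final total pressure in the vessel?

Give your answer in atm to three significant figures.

1.27 atm

With V and T fixed, P_i ∝ n_i, so the mole ratios apply directly to partial pressures at 690 °C.
P(O2) required for 1.24 atm of NO = (1/2) × 1.24 = 0.6200 atm; available 1.37 atm, so NO is limiting.
P(O2) remaining = 1.37 − (1/2) × 1.24 = 0.7500 atm
P(gaseous products) = (2)/2 × 1.24 = 1.240 atm
P_total at 690 °C = 0.7500 + 1.240 = 1.990 atm
Scaling to 340 °C: P = 1.990 × 613.15/963.15 = 1.267 atm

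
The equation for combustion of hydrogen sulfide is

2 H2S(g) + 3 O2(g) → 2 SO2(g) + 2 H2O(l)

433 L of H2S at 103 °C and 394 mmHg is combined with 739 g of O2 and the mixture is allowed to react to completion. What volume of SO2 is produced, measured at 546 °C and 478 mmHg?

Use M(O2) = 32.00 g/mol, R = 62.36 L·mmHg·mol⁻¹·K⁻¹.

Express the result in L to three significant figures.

n(H2S) = PV/RT = (394 × 433) / (62.36 × 376.15) = 7.273 mol
n(O2) = 739 / 32.00 = 23.09 mol
For 7.273 mol H2S, stoichiometry requires (3/2) × 7.273 = 10.91 mol O2; 23.09 mol is available, so H2S is limiting.
n(SO2) = (2/2) × 7.273 = 7.273 mol
V(SO2) = nRT/P = 7.273 × 62.36 × 819.15 / 478 = 777.2 L

777 L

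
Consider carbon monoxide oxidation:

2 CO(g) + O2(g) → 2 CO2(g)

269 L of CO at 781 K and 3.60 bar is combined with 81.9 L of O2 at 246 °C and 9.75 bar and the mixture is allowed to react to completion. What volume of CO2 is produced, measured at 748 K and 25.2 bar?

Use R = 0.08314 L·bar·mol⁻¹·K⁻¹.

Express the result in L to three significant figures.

n(CO) = PV/RT = (3.60 × 269) / (0.08314 × 781) = 14.91 mol
n(O2) = PV/RT = (9.75 × 81.9) / (0.08314 × 519.15) = 18.50 mol
For 14.91 mol CO, stoichiometry requires (1/2) × 14.91 = 7.455 mol O2; 18.50 mol is available, so CO is limiting.
n(CO2) = (2/2) × 14.91 = 14.91 mol
V(CO2) = nRT/P = 14.91 × 0.08314 × 748 / 25.2 = 36.79 L

36.8 L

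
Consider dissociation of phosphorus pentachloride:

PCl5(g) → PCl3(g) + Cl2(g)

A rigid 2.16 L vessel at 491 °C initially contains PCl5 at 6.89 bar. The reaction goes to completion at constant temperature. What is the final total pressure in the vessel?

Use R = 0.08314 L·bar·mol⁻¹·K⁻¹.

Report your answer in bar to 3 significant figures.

At constant T and V, P ∝ n(gas): 1 mol gas → 2 mol gas.
P_final = (2/1) × 6.89 = 13.78 bar

13.8 bar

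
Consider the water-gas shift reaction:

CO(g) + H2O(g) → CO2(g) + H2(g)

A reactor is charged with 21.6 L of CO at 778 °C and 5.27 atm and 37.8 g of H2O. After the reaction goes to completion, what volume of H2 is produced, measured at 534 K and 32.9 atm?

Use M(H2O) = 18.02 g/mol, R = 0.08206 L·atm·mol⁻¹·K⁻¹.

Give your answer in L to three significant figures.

n(CO) = PV/RT = (5.27 × 21.6) / (0.08206 × 1051.15) = 1.320 mol
n(H2O) = 37.8 / 18.02 = 2.098 mol
For 1.320 mol CO, stoichiometry requires (1/1) × 1.320 = 1.320 mol H2O; 2.098 mol is available, so CO is limiting.
n(H2) = (1/1) × 1.320 = 1.320 mol
V(H2) = nRT/P = 1.320 × 0.08206 × 534 / 32.9 = 1.758 L

1.76 L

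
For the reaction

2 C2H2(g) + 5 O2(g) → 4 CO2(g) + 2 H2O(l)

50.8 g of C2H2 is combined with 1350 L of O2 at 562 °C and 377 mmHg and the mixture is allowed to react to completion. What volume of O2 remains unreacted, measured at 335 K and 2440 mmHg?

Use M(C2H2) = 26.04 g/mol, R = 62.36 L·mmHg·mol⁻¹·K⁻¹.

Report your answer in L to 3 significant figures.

41.9 L

n(C2H2) = 50.8 / 26.04 = 1.951 mol
n(O2) = PV/RT = (377 × 1350) / (62.36 × 835.15) = 9.772 mol
For 1.951 mol C2H2, stoichiometry requires (5/2) × 1.951 = 4.878 mol O2; 9.772 mol is available, so C2H2 is limiting.
n(O2) consumed = (5/2) × 1.951 = 4.878 mol; remaining = 9.772 − 4.878 = 4.894 mol
V(O2) = nRT/P = 4.894 × 62.36 × 335 / 2440 = 41.90 L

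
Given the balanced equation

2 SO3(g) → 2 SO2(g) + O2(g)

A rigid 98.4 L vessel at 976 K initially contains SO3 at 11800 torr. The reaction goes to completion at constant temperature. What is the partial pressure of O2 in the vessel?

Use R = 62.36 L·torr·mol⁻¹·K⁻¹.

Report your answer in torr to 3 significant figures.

5900 torr

n(SO3)₀ = PV/RT = (11800 × 98.4) / (62.36 × 976) = 19.08 mol
n(O2) = (1/2) × 19.08 = 9.540 mol
P(O2) = nRT/V = 9.540 × 62.36 × 976 / 98.4 = 5901 torr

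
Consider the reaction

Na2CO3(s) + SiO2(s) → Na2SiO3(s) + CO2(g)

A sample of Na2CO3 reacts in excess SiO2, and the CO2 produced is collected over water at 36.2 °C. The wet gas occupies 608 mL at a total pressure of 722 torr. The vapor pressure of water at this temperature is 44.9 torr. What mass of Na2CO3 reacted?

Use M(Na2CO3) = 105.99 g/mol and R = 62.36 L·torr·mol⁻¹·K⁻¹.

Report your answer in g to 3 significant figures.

2.26 g

P(CO2) = 722 − 44.9 = 677.1 torr
n(CO2) = PV/RT = (677.1 × 0.6080) / (62.36 × 309.35) = 0.02134 mol
n(Na2CO3) = (1/1) × 0.02134 = 0.02134 mol
m(Na2CO3) = 0.02134 × 105.99 = 2.262 g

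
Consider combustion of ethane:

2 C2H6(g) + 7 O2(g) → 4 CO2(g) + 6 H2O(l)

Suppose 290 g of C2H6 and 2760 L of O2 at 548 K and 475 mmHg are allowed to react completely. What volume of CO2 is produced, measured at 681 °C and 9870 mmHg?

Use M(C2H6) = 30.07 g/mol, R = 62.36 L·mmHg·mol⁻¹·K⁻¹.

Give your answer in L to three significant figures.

n(C2H6) = 290 / 30.07 = 9.644 mol
n(O2) = PV/RT = (475 × 2760) / (62.36 × 548) = 38.36 mol
For 9.644 mol C2H6, stoichiometry requires (7/2) × 9.644 = 33.75 mol O2; 38.36 mol is available, so C2H6 is limiting.
n(CO2) = (4/2) × 9.644 = 19.29 mol
V(CO2) = nRT/P = 19.29 × 62.36 × 954.15 / 9870 = 116.3 L

116 L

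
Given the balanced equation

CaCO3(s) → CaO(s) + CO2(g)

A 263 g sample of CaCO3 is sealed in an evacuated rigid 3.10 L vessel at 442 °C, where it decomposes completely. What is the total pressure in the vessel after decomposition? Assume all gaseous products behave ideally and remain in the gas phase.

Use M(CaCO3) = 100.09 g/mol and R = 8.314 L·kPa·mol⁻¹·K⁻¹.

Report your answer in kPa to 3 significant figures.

n(CaCO3) = 263 / 100.09 = 2.628 mol
n(gas produced) = (1/1) × 2.628 = 2.628 mol
P = nRT/V = 2.628 × 8.314 × 715.15 / 3.10 = 5040 kPa

5040 kPa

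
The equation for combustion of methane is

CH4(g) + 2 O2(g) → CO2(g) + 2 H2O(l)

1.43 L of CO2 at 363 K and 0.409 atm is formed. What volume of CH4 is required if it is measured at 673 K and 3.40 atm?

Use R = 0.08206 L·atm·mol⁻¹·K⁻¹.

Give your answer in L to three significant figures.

n(CO2) = PV/RT = (0.409 × 1.43) / (0.08206 × 363) = 0.01963 mol
n(CH4) = (1/1) × 0.01963 = 0.01963 mol
V = nRT/P = 0.01963 × 0.08206 × 673 / 3.40 = 0.3189 L

0.319 L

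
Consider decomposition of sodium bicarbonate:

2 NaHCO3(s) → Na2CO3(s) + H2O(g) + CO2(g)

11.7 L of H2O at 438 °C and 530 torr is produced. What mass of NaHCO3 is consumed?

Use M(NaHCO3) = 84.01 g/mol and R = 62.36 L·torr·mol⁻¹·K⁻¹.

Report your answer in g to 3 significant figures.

23.5 g

n(H2O) = PV/RT = (530 × 11.7) / (62.36 × 711.15) = 0.1398 mol
n(NaHCO3) = (2/1) × 0.1398 = 0.2796 mol
m(NaHCO3) = 0.2796 × 84.01 = 23.49 g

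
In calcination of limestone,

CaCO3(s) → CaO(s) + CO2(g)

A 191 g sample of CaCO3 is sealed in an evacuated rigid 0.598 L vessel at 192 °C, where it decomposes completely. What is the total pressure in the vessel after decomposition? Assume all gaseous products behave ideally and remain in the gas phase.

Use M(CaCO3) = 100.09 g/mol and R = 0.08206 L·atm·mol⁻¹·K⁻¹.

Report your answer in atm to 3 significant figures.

n(CaCO3) = 191 / 100.09 = 1.908 mol
n(gas produced) = (1/1) × 1.908 = 1.908 mol
P = nRT/V = 1.908 × 0.08206 × 465.15 / 0.598 = 121.8 atm

122 atm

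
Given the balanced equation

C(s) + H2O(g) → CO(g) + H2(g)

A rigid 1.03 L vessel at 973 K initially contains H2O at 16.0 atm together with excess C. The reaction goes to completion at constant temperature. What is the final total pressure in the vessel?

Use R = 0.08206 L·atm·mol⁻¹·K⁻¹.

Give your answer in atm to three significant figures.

32.0 atm

Rigid vessel, constant T ⇒ P scales with total gas moles (1 → 2).
P_final = (2/1) × 16.0 = 32.00 atm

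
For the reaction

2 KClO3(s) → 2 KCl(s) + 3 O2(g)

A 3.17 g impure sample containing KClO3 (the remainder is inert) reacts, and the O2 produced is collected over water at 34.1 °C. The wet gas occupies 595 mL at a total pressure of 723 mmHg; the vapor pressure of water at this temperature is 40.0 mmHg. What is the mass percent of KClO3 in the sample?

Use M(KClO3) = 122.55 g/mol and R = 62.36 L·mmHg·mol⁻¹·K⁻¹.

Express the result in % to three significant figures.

P(O2) = 723 − 40.0 = 683.0 mmHg
n(O2) = PV/RT = (683.0 × 0.5950) / (62.36 × 307.25) = 0.02121 mol
n(KClO3) = (2/3) × 0.02121 = 0.01414 mol
m(KClO3) = 0.01414 × 122.55 = 1.733 g
%KClO3 = 1.733 / 3.17 × 100 = 54.67%

54.7 %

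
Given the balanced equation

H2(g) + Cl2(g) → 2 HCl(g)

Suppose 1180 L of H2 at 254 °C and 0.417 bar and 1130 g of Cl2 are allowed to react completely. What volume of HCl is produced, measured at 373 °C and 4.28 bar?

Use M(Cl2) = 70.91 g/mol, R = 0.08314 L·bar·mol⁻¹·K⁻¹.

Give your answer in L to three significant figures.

282 L

n(H2) = PV/RT = (0.417 × 1180) / (0.08314 × 527.15) = 11.23 mol
n(Cl2) = 1130 / 70.91 = 15.94 mol
For 11.23 mol H2, stoichiometry requires (1/1) × 11.23 = 11.23 mol Cl2; 15.94 mol is available, so H2 is limiting.
n(HCl) = (2/1) × 11.23 = 22.46 mol
V(HCl) = nRT/P = 22.46 × 0.08314 × 646.15 / 4.28 = 281.9 L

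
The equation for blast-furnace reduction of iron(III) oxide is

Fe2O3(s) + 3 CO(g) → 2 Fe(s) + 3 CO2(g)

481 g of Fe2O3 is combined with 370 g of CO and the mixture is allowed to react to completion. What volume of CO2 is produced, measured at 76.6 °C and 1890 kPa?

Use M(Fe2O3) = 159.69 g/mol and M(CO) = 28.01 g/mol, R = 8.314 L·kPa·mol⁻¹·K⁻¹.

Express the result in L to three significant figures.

n(Fe2O3) = 481 / 159.69 = 3.012 mol
n(CO) = 370 / 28.01 = 13.21 mol
For 3.012 mol Fe2O3, stoichiometry requires (3/1) × 3.012 = 9.036 mol CO; 13.21 mol is available, so Fe2O3 is limiting.
n(CO2) = (3/1) × 3.012 = 9.036 mol
V(CO2) = nRT/P = 9.036 × 8.314 × 349.75 / 1890 = 13.90 L

13.9 L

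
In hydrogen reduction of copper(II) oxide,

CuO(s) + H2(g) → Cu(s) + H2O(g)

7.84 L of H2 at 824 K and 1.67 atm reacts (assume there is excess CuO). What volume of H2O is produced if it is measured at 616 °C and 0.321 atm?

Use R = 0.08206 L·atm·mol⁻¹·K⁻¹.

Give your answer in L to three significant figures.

n(H2) = PV/RT = (1.67 × 7.84) / (0.08206 × 824) = 0.1936 mol
n(H2O) = (1/1) × 0.1936 = 0.1936 mol
V = nRT/P = 0.1936 × 0.08206 × 889.15 / 0.321 = 44.01 L

44.0 L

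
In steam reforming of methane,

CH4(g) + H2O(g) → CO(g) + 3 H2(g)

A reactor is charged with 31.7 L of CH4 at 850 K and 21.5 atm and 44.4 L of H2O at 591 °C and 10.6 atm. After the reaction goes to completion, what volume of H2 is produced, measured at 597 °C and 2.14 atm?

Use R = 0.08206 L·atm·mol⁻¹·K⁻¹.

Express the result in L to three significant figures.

n(CH4) = PV/RT = (21.5 × 31.7) / (0.08206 × 850) = 9.771 mol
n(H2O) = PV/RT = (10.6 × 44.4) / (0.08206 × 864.15) = 6.637 mol
For 9.771 mol CH4, stoichiometry requires (1/1) × 9.771 = 9.771 mol H2O; 6.637 mol is available, so H2O is limiting.
n(H2) = (3/1) × 6.637 = 19.91 mol
V(H2) = nRT/P = 19.91 × 0.08206 × 870.15 / 2.14 = 664.3 L

664 L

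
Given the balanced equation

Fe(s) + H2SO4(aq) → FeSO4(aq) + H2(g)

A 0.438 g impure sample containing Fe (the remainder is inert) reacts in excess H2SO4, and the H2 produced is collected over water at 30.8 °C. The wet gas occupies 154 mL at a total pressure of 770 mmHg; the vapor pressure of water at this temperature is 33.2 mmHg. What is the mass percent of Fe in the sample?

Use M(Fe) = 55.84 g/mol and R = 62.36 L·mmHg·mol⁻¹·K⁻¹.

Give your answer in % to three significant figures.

P(H2) = 770 − 33.2 = 736.8 mmHg
n(H2) = PV/RT = (736.8 × 0.1540) / (62.36 × 303.95) = 0.005986 mol
n(Fe) = (1/1) × 0.005986 = 0.005986 mol
m(Fe) = 0.005986 × 55.84 = 0.3343 g
%Fe = 0.3343 / 0.438 × 100 = 76.32%

76.3 %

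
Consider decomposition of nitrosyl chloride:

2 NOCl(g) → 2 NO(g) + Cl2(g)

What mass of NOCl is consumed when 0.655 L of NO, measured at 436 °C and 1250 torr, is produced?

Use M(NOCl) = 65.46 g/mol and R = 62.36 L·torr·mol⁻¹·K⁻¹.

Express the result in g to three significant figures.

1.21 g

n(NO) = PV/RT = (1250 × 0.655) / (62.36 × 709.15) = 0.01851 mol
n(NOCl) = (2/2) × 0.01851 = 0.01851 mol
m(NOCl) = 0.01851 × 65.46 = 1.212 g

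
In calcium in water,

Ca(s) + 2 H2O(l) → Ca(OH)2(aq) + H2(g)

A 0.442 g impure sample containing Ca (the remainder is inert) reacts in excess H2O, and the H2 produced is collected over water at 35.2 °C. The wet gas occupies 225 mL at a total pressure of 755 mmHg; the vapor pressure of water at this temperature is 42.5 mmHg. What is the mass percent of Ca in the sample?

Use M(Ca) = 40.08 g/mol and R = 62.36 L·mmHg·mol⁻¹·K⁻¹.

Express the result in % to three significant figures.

P(H2) = 755 − 42.5 = 712.5 mmHg
n(H2) = PV/RT = (712.5 × 0.2250) / (62.36 × 308.35) = 0.008337 mol
n(Ca) = (1/1) × 0.008337 = 0.008337 mol
m(Ca) = 0.008337 × 40.08 = 0.3341 g
%Ca = 0.3341 / 0.442 × 100 = 75.59%

75.6 %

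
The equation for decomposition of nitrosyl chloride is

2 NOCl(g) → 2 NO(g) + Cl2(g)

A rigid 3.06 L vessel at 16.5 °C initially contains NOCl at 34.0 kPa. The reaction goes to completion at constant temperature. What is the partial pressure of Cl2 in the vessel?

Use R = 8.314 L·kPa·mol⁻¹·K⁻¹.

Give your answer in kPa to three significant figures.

n(NOCl)₀ = PV/RT = (34.0 × 3.06) / (8.314 × 289.65) = 0.04320 mol
n(Cl2) = (1/2) × 0.04320 = 0.02160 mol
P(Cl2) = nRT/V = 0.02160 × 8.314 × 289.65 / 3.06 = 17.00 kPa

17.0 kPa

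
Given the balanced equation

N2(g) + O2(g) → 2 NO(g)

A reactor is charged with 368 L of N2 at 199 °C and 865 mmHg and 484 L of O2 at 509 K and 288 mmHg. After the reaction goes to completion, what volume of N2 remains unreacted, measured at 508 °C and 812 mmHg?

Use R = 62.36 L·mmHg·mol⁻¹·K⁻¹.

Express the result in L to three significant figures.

n(N2) = PV/RT = (865 × 368) / (62.36 × 472.15) = 10.81 mol
n(O2) = PV/RT = (288 × 484) / (62.36 × 509) = 4.392 mol
For 10.81 mol N2, stoichiometry requires (1/1) × 10.81 = 10.81 mol O2; 4.392 mol is available, so O2 is limiting.
n(N2) consumed = (1/1) × 4.392 = 4.392 mol; remaining = 10.81 − 4.392 = 6.418 mol
V(N2) = nRT/P = 6.418 × 62.36 × 781.15 / 812 = 385.0 L

385 L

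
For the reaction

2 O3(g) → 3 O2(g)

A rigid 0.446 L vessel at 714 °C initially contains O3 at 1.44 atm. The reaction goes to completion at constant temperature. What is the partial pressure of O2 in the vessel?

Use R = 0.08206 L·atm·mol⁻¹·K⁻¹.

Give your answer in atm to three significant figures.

2.16 atm

n(O3)₀ = PV/RT = (1.44 × 0.446) / (0.08206 × 987.15) = 0.007928 mol
n(O2) = (3/2) × 0.007928 = 0.01189 mol
P(O2) = nRT/V = 0.01189 × 0.08206 × 987.15 / 0.446 = 2.160 atm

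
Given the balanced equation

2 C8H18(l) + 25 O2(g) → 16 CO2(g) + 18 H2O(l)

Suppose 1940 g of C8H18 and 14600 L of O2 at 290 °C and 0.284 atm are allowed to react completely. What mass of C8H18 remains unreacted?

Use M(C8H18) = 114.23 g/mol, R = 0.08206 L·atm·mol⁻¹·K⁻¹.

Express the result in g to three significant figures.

1120 g

n(C8H18) = 1940 / 114.23 = 16.98 mol
n(O2) = PV/RT = (0.284 × 14600) / (0.08206 × 563.15) = 89.73 mol
For 16.98 mol C8H18, stoichiometry requires (25/2) × 16.98 = 212.2 mol O2; 89.73 mol is available, so O2 is limiting.
n(C8H18) consumed = (2/25) × 89.73 = 7.178 mol; remaining = 16.98 − 7.178 = 9.802 mol
m(C8H18) = 9.802 × 114.23 = 1120 g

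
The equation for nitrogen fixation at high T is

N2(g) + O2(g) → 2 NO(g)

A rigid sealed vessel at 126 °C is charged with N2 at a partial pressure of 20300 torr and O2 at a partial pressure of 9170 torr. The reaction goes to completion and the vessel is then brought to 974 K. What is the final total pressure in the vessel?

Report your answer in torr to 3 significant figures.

71900 torr

At constant V, partial pressures at 126 °C are proportional to moles, so apply stoichiometry directly to pressures.
P(O2) required for 20300 torr of N2 = (1/1) × 20300 = 20300 torr; available 9170 torr, so O2 is limiting.
P(N2) remaining = 20300 − (1/1) × 9170 = 11130 torr
P(gaseous products) = (2)/1 × 9170 = 18340 torr
P_total at 126 °C = 11130 + 18340 = 29470 torr
Scaling to 974 K: P = 29470 × 974/399.15 = 71910 torr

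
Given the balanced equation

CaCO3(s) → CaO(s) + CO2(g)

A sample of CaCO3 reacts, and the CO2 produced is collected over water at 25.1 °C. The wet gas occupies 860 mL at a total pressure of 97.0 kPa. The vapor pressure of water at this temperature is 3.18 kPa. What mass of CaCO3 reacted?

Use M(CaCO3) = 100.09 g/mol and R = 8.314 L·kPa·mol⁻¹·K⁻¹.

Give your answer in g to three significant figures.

3.26 g

P(CO2) = 97.0 − 3.18 = 93.82 kPa
n(CO2) = PV/RT = (93.82 × 0.8600) / (8.314 × 298.25) = 0.03254 mol
n(CaCO3) = (1/1) × 0.03254 = 0.03254 mol
m(CaCO3) = 0.03254 × 100.09 = 3.257 g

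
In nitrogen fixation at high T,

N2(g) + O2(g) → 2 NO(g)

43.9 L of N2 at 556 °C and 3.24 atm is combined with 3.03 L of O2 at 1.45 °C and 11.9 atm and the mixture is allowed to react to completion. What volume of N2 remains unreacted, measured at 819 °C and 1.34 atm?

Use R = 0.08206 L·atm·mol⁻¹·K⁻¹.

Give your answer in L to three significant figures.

n(N2) = PV/RT = (3.24 × 43.9) / (0.08206 × 829.15) = 2.090 mol
n(O2) = PV/RT = (11.9 × 3.03) / (0.08206 × 274.6) = 1.600 mol
For 2.090 mol N2, stoichiometry requires (1/1) × 2.090 = 2.090 mol O2; 1.600 mol is available, so O2 is limiting.
n(N2) consumed = (1/1) × 1.600 = 1.600 mol; remaining = 2.090 − 1.600 = 0.4900 mol
V(N2) = nRT/P = 0.4900 × 0.08206 × 1092.15 / 1.34 = 32.77 L

32.8 L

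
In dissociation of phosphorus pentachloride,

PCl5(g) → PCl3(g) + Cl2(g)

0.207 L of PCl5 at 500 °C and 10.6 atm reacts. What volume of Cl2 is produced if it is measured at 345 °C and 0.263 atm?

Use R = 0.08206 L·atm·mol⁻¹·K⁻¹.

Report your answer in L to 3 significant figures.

6.67 L

n(PCl5) = PV/RT = (10.6 × 0.207) / (0.08206 × 773.15) = 0.03458 mol
n(Cl2) = (1/1) × 0.03458 = 0.03458 mol
V = nRT/P = 0.03458 × 0.08206 × 618.15 / 0.263 = 6.670 L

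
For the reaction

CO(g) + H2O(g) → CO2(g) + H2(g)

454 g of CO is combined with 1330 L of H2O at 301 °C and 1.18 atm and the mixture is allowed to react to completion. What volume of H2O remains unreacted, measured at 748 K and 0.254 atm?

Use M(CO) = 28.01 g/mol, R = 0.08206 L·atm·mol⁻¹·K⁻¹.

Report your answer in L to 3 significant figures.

4130 L

n(CO) = 454 / 28.01 = 16.21 mol
n(H2O) = PV/RT = (1.18 × 1330) / (0.08206 × 574.15) = 33.31 mol
For 16.21 mol CO, stoichiometry requires (1/1) × 16.21 = 16.21 mol H2O; 33.31 mol is available, so CO is limiting.
n(H2O) consumed = (1/1) × 16.21 = 16.21 mol; remaining = 33.31 − 16.21 = 17.10 mol
V(H2O) = nRT/P = 17.10 × 0.08206 × 748 / 0.254 = 4132 L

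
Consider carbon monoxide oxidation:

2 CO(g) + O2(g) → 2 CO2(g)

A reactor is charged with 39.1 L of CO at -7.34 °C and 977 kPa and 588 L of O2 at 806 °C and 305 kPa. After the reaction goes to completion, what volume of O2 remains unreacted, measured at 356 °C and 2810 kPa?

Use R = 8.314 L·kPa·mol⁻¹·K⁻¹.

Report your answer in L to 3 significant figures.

21.1 L

n(CO) = PV/RT = (977 × 39.1) / (8.314 × 265.81) = 17.29 mol
n(O2) = PV/RT = (305 × 588) / (8.314 × 1079.15) = 19.99 mol
For 17.29 mol CO, stoichiometry requires (1/2) × 17.29 = 8.645 mol O2; 19.99 mol is available, so CO is limiting.
n(O2) consumed = (1/2) × 17.29 = 8.645 mol; remaining = 19.99 − 8.645 = 11.34 mol
V(O2) = nRT/P = 11.34 × 8.314 × 629.15 / 2810 = 21.11 L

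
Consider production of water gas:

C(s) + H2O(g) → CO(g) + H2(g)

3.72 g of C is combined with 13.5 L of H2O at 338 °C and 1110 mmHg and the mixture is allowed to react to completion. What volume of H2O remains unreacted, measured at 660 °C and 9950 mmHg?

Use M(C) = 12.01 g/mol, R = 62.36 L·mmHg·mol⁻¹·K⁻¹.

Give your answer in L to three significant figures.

n(C) = 3.72 / 12.01 = 0.3097 mol
n(H2O) = PV/RT = (1110 × 13.5) / (62.36 × 611.15) = 0.3932 mol
For 0.3097 mol C, stoichiometry requires (1/1) × 0.3097 = 0.3097 mol H2O; 0.3932 mol is available, so C is limiting.
n(H2O) consumed = (1/1) × 0.3097 = 0.3097 mol; remaining = 0.3932 − 0.3097 = 0.08350 mol
V(H2O) = nRT/P = 0.08350 × 62.36 × 933.15 / 9950 = 0.4883 L

0.488 L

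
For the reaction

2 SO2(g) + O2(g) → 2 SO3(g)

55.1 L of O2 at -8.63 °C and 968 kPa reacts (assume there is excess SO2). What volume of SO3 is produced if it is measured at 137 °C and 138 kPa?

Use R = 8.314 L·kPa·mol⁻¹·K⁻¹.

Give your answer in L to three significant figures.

n(O2) = PV/RT = (968 × 55.1) / (8.314 × 264.52) = 24.25 mol
n(SO3) = (2/1) × 24.25 = 48.50 mol
V = nRT/P = 48.50 × 8.314 × 410.15 / 138 = 1198 L

1200 L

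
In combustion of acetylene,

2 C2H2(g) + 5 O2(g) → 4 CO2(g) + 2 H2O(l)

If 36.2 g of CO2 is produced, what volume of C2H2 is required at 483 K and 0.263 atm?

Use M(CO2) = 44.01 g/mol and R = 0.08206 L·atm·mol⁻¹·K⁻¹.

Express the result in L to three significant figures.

n(CO2) = 36.20 / 44.01 = 0.8225 mol
n(C2H2) = (2/4) × 0.8225 = 0.4113 mol
V = nRT/P = 0.4113 × 0.08206 × 483 / 0.263 = 61.98 L

62.0 L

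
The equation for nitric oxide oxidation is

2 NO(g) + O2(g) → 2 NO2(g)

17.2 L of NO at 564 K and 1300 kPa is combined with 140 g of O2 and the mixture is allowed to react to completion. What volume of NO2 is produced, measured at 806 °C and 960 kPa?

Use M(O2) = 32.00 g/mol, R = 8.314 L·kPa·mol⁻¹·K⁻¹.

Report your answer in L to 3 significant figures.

n(NO) = PV/RT = (1300 × 17.2) / (8.314 × 564) = 4.769 mol
n(O2) = 140 / 32.00 = 4.375 mol
For 4.769 mol NO, stoichiometry requires (1/2) × 4.769 = 2.385 mol O2; 4.375 mol is available, so NO is limiting.
n(NO2) = (2/2) × 4.769 = 4.769 mol
V(NO2) = nRT/P = 4.769 × 8.314 × 1079.15 / 960 = 44.57 L

44.6 L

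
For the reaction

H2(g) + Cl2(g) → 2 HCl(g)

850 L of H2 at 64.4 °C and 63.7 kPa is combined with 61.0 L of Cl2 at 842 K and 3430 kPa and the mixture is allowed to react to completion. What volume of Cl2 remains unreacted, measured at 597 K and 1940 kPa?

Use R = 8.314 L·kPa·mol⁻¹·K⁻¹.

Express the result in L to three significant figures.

n(H2) = PV/RT = (63.7 × 850) / (8.314 × 337.55) = 19.29 mol
n(Cl2) = PV/RT = (3430 × 61.0) / (8.314 × 842) = 29.89 mol
For 19.29 mol H2, stoichiometry requires (1/1) × 19.29 = 19.29 mol Cl2; 29.89 mol is available, so H2 is limiting.
n(Cl2) consumed = (1/1) × 19.29 = 19.29 mol; remaining = 29.89 − 19.29 = 10.60 mol
V(Cl2) = nRT/P = 10.60 × 8.314 × 597 / 1940 = 27.12 L

27.1 L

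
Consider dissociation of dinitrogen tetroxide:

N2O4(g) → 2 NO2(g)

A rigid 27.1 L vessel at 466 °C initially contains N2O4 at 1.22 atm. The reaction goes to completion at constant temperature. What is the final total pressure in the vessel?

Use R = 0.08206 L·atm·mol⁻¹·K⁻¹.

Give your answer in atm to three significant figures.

2.44 atm

Rigid vessel, constant T ⇒ P scales with total gas moles (1 → 2).
P_final = (2/1) × 1.22 = 2.440 atm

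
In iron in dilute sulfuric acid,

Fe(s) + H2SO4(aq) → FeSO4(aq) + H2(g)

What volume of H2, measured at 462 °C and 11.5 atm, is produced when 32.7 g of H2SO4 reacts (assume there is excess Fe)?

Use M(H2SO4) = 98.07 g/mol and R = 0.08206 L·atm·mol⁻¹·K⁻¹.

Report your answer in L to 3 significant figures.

n(H2SO4) = 32.70 / 98.07 = 0.3334 mol
n(H2) = (1/1) × 0.3334 = 0.3334 mol
V = nRT/P = 0.3334 × 0.08206 × 735.15 / 11.5 = 1.749 L

1.75 L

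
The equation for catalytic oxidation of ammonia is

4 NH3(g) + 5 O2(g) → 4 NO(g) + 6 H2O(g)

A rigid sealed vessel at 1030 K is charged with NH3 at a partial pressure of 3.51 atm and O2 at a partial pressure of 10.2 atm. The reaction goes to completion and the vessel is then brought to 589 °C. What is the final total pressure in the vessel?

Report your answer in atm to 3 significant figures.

At constant V, partial pressures at 1030 K are proportional to moles, so apply stoichiometry directly to pressures.
P(O2) required for 3.51 atm of NH3 = (5/4) × 3.51 = 4.387 atm; available 10.2 atm, so NH3 is limiting.
P(O2) remaining = 10.2 − (5/4) × 3.51 = 5.812 atm
P(gaseous products) = (4+6)/4 × 3.51 = 8.775 atm
P_total at 1030 K = 5.812 + 8.775 = 14.59 atm
Scaling to 589 °C: P = 14.59 × 862.15/1030 = 12.21 atm

12.2 atm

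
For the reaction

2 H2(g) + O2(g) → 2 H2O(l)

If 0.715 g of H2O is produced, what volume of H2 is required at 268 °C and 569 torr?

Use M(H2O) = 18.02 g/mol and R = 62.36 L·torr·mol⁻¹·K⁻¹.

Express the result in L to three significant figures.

2.35 L

n(H2O) = 0.7150 / 18.02 = 0.03968 mol
n(H2) = (2/2) × 0.03968 = 0.03968 mol
V = nRT/P = 0.03968 × 62.36 × 541.15 / 569 = 2.353 L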